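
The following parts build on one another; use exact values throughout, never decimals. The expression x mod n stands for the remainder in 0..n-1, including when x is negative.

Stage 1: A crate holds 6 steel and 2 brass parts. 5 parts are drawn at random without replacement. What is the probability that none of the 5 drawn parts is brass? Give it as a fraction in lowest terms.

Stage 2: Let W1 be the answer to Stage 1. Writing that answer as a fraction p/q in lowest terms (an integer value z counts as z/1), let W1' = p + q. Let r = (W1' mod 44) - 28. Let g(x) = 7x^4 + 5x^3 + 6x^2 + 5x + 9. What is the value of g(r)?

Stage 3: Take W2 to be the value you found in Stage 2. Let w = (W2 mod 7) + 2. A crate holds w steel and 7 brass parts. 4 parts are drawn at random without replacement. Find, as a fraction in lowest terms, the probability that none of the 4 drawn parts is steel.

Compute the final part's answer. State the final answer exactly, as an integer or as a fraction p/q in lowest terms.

7/99

Stage 1: total draws C(8,5) = 56; favorable C(6,5) = 6; P = 3/28; answer 3/28
Stage 2: W1 = 3/28; threaded value p + q = 31; r = 3; 7*(3)^4 + 5*(3)^3 + 6*(3)^2 + 5*(3)^1 + 9 = (567) + (135) + (54) + (15) + (9) = 780; answer 780
Stage 3: W2 = 780; w = 5; total draws C(12,4) = 495; favorable C(7,4) = 35; P = 7/99; answer 7/99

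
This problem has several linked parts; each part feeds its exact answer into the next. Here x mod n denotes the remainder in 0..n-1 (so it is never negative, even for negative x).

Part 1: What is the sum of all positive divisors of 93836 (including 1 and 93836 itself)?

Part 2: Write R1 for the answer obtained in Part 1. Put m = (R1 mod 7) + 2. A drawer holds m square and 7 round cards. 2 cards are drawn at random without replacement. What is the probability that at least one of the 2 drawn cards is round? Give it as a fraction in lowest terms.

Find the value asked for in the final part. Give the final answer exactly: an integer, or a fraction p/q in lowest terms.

35/36

Part 1: 93836 = 2^2 * 23459; sigma = (1 + 2 + 4) * (1 + 23459) = 7 * 23460 = 164220; answer 164220
Part 2: R1 = 164220; m = 2; total draws C(9,2) = 36; complement C(2,2) = 1; favorable 36 - 1 = 35; P = 35/36; answer 35/36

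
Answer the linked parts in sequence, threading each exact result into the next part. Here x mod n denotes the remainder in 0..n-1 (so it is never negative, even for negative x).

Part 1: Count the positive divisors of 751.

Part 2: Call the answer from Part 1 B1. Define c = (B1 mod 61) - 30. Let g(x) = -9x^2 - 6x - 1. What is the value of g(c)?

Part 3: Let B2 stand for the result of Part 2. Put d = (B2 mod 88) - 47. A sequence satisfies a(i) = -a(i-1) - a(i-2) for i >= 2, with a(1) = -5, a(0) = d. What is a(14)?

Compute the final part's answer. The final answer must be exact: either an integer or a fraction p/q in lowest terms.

Part 1: 751 is prime, so its only divisors are 1 and 751; count = 2; answer 2
Part 2: B1 = 2; c = -28; -9*(-28)^2 - 6*(-28)^1 - 1 = (-7056) + (168) + (-1) = -6889; answer -6889
Part 3: B2 = -6889; d = 16; a(2) = -1*(-5) - 1*(16) = -11; iterating: a(2)=-11, a(3)=16, a(4)=-5, a(5)=-11, a(6)=16, a(7)=-5, a(8)=-11, a(9)=16, a(10)=-5, a(11)=-11, a(12)=16, a(13)=-5, a(14)=-11; answer -11

-11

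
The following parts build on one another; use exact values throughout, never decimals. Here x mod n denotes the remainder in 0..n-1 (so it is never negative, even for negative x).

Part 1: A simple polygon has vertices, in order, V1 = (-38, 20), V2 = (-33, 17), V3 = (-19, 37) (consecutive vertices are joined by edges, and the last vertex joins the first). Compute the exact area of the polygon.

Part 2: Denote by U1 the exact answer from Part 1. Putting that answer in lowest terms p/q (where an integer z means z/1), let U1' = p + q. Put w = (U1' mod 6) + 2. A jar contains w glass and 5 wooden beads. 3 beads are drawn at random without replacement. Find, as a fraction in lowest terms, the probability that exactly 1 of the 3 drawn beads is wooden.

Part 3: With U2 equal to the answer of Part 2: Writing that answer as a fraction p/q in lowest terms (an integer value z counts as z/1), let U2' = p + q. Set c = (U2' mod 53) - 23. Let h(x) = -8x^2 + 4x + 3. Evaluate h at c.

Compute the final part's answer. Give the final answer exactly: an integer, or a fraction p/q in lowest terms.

-1857

Part 1: cross terms: (-38*17 - -33*20)=14, (-33*37 - -19*17)=-898, (-19*20 - -38*37)=1026; twice the area = |142| = 142; area = 71; answer 71
Part 2: U1 = 71; threaded value p + q = 72; w = 2; total draws C(7,3) = 35; favorable C(5,1)*C(2,2) = 5; P = 1/7; answer 1/7
Part 3: U2 = 1/7; threaded value p + q = 8; c = -15; -8*(-15)^2 + 4*(-15)^1 + 3 = (-1800) + (-60) + (3) = -1857; answer -1857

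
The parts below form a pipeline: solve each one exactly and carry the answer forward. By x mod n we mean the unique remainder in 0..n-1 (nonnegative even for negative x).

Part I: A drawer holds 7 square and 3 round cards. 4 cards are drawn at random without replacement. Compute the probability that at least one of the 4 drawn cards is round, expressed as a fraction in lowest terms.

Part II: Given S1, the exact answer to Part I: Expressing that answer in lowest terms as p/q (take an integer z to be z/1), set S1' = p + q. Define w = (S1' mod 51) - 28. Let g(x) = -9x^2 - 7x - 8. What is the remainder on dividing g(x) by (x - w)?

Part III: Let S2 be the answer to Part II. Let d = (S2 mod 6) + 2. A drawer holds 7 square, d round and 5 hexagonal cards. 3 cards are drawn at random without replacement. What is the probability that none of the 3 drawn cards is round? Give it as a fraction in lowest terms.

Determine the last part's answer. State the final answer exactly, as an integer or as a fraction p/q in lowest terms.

55/91

Part I: total draws C(10,4) = 210; complement C(7,4) = 35; favorable 210 - 35 = 175; P = 5/6; answer 5/6
Part II: S1 = 5/6; threaded value p + q = 11; w = -17; remainder = value at the root: -9*(-17)^2 - 7*(-17)^1 - 8 = (-2601) + (119) + (-8) = -2490; answer -2490
Part III: S2 = -2490; d = 2; total draws C(14,3) = 364; favorable C(12,3) = 220; P = 55/91; answer 55/91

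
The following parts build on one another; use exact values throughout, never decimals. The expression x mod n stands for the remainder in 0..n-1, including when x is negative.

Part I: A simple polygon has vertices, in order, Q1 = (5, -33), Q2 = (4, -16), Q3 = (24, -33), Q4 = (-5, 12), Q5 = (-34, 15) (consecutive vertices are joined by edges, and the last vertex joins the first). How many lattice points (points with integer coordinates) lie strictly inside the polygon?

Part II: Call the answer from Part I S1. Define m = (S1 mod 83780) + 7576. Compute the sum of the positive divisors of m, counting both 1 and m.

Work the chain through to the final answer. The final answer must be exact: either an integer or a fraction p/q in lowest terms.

9918

Part I: cross terms: (5*-16 - 4*-33)=52, (4*-33 - 24*-16)=252, (24*12 - -5*-33)=123, (-5*15 - -34*12)=333, (-34*-33 - 5*15)=1047; twice the area = |1807| = 1807; area = 1807/2; boundary points = 1 + 1 + 1 + 1 + 3 = 7; strictly interior points = area - boundary/2 + 1 = 901; answer 901
Part II: S1 = 901; m = 8477; 8477 = 7^2 * 173; sigma = (1 + 7 + 49) * (1 + 173) = 57 * 174 = 9918; answer 9918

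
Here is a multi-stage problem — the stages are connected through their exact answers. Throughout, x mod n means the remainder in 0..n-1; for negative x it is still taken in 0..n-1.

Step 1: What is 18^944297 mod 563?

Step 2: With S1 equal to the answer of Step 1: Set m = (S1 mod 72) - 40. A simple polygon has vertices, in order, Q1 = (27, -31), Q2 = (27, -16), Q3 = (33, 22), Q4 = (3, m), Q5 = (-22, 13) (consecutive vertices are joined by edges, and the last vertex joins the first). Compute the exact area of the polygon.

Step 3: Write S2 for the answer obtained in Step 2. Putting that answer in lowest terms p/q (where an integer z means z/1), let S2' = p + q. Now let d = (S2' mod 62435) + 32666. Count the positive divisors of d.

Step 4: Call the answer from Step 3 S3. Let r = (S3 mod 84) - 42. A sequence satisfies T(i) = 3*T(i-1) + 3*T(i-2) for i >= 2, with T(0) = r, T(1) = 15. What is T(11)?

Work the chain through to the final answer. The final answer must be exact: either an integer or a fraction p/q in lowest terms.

-7649397

Step 1: squarings mod 563: 18^1=18, 18^2=324, 18^4=258, 18^8=130, 18^16=10, 18^32=100, 18^64=429, 18^128=503, 18^256=222, 18^512=303, 18^1024=40, 18^2048=474, 18^4096=39, 18^8192=395, 18^16384=74, 18^32768=409, 18^65536=70, 18^131072=396, 18^262144=302, 18^524288=561; 18^944297 = 18^1 * 18^8 * 18^32 * 18^128 * 18^2048 * 18^8192 * 18^16384 * 18^131072 * 18^262144 * 18^524288 = 350 (mod 563); answer 350
Step 2: S1 = 350; m = 22; cross terms: (27*-16 - 27*-31)=405, (27*22 - 33*-16)=1122, (33*22 - 3*22)=660, (3*13 - -22*22)=523, (-22*-31 - 27*13)=331; twice the area = |3041| = 3041; area = 3041/2; answer 3041/2
Step 3: S2 = 3041/2; threaded value p + q = 3043; d = 35709; 35709 = 3 * 11903; number of divisors = (1+1) * (1+1) = 4; answer 4
Step 4: S3 = 4; r = -38; T(2) = 3*(15) + 3*(-38) = -69; iterating: T(2)=-69, T(3)=-162, T(4)=-693, T(5)=-2565, T(6)=-9774, T(7)=-37017, T(8)=-140373, T(9)=-532170, T(10)=-2017629, T(11)=-7649397; answer -7649397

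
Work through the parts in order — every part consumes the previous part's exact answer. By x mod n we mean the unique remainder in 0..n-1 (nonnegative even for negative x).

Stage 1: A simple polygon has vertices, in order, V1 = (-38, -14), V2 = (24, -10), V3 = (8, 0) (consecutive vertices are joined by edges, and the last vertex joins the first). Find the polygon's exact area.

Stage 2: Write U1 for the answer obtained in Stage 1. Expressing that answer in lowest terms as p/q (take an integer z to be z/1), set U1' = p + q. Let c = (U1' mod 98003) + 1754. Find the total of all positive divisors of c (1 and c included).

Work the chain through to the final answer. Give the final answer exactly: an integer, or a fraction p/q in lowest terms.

Stage 1: cross terms: (-38*-10 - 24*-14)=716, (24*0 - 8*-10)=80, (8*-14 - -38*0)=-112; twice the area = |684| = 684; area = 342; answer 342
Stage 2: U1 = 342; threaded value p + q = 343; c = 2097; 2097 = 3^2 * 233; sigma = (1 + 3 + 9) * (1 + 233) = 13 * 234 = 3042; answer 3042

3042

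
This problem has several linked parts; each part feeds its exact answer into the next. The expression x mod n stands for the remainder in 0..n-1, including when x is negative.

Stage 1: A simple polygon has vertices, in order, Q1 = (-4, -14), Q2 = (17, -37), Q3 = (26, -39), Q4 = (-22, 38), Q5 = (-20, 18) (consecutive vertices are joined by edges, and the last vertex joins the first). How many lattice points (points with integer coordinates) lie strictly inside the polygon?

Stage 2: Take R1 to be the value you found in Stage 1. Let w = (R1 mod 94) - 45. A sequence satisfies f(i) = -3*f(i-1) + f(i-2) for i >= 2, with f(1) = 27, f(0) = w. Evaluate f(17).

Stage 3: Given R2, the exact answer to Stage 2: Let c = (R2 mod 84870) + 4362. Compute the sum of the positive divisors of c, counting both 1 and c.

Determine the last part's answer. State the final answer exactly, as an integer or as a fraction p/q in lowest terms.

232128

Stage 1: cross terms: (-4*-37 - 17*-14)=386, (17*-39 - 26*-37)=299, (26*38 - -22*-39)=130, (-22*18 - -20*38)=364, (-20*-14 - -4*18)=352; twice the area = |1531| = 1531; area = 1531/2; boundary points = 1 + 1 + 1 + 2 + 16 = 21; strictly interior points = area - boundary/2 + 1 = 756; answer 756
Stage 2: R1 = 756; w = -41; f(2) = -3*(27) + 1*(-41) = -122; iterating: f(2)=-122, f(3)=393, f(4)=-1301, f(5)=4296, f(6)=-14189, f(7)=46863, f(8)=-154778, f(9)=511197, f(10)=-1688369, f(11)=5576304, f(12)=-18417281, f(13)=60828147, f(14)=-200901722, f(15)=663533313, f(16)=-2191501661, f(17)=7238038296; answer 7238038296
Stage 3: R2 = 7238038296; c = 74448; 74448 = 2^4 * 3^2 * 11 * 47; sigma = (1 + 2 + 4 + 8 + 16) * (1 + 3 + 9) * (1 + 11) * (1 + 47) = 31 * 13 * 12 * 48 = 232128; answer 232128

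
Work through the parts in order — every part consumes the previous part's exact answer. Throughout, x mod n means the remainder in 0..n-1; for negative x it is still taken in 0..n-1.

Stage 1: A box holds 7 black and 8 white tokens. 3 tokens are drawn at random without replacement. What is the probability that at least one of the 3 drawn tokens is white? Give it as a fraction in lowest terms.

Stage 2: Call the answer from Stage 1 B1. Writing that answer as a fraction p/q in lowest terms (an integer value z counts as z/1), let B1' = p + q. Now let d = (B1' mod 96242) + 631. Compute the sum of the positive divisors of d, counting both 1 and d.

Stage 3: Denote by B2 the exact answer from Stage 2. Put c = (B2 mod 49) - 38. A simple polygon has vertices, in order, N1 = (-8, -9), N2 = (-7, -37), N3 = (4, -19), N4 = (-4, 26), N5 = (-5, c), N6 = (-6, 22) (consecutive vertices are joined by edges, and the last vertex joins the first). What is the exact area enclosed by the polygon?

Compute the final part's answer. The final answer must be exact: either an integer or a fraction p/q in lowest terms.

Stage 1: total draws C(15,3) = 455; complement C(7,3) = 35; favorable 455 - 35 = 420; P = 12/13; answer 12/13
Stage 2: B1 = 12/13; threaded value p + q = 25; d = 656; 656 = 2^4 * 41; sigma = (1 + 2 + 4 + 8 + 16) * (1 + 41) = 31 * 42 = 1302; answer 1302
Stage 3: B2 = 1302; c = -10; cross terms: (-8*-37 - -7*-9)=233, (-7*-19 - 4*-37)=281, (4*26 - -4*-19)=28, (-4*-10 - -5*26)=170, (-5*22 - -6*-10)=-170, (-6*-9 - -8*22)=230; twice the area = |772| = 772; area = 386; answer 386

386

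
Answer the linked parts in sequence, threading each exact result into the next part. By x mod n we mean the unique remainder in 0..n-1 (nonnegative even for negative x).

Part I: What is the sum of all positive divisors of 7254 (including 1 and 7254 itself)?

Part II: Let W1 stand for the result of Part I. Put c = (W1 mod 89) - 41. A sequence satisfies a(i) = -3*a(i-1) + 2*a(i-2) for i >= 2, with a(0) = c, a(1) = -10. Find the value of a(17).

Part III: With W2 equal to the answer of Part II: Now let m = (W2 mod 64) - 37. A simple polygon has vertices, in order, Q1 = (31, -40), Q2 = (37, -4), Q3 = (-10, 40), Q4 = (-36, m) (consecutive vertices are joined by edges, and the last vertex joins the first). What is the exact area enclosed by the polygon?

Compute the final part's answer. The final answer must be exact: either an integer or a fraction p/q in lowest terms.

Part I: 7254 = 2 * 3^2 * 13 * 31; sigma = (1 + 2) * (1 + 3 + 9) * (1 + 13) * (1 + 31) = 3 * 13 * 14 * 32 = 17472; answer 17472
Part II: W1 = 17472; c = -13; a(2) = -3*(-10) + 2*(-13) = 4; iterating: a(2)=4, a(3)=-32, a(4)=104, a(5)=-376, a(6)=1336, a(7)=-4760, a(8)=16952, a(9)=-60376, a(10)=215032, a(11)=-765848, a(12)=2727608, a(13)=-9714520, a(14)=34598776, a(15)=-123225368, a(16)=438873656, a(17)=-1563071704; answer -1563071704
Part III: W2 = -1563071704; m = 3; cross terms: (31*-4 - 37*-40)=1356, (37*40 - -10*-4)=1440, (-10*3 - -36*40)=1410, (-36*-40 - 31*3)=1347; twice the area = |5553| = 5553; area = 5553/2; answer 5553/2

5553/2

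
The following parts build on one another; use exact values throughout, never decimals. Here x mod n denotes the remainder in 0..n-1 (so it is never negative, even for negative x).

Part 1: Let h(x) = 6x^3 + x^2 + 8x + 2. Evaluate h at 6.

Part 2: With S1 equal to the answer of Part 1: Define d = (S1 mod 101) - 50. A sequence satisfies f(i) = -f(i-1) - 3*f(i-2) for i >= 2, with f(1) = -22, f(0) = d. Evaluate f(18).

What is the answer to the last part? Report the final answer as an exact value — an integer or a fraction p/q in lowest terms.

-324065

Part 1: 6*(6)^3 + 1*(6)^2 + 8*(6)^1 + 2 = (1296) + (36) + (48) + (2) = 1382; answer 1382
Part 2: S1 = 1382; d = 19; f(2) = -1*(-22) - 3*(19) = -35; iterating: f(2)=-35, f(3)=101, f(4)=4, f(5)=-307, f(6)=295, f(7)=626, f(8)=-1511, f(9)=-367, f(10)=4900, f(11)=-3799, f(12)=-10901, f(13)=22298, f(14)=10405, f(15)=-77299, f(16)=46084, f(17)=185813, f(18)=-324065; answer -324065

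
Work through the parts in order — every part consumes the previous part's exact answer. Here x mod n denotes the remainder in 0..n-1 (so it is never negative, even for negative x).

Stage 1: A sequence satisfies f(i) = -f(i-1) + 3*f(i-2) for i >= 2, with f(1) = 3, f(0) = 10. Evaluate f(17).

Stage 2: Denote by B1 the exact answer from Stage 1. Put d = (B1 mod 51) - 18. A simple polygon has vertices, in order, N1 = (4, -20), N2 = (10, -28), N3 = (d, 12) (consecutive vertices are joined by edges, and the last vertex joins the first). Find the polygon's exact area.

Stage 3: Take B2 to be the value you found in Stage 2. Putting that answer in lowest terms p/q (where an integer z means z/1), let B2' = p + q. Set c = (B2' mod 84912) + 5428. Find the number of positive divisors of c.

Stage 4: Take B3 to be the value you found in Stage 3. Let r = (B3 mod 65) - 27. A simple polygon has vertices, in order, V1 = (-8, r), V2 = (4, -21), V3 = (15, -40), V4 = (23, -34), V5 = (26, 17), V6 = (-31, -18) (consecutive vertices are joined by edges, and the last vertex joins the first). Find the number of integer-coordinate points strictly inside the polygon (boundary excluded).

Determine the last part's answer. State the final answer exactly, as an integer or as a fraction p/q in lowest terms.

Stage 1: f(2) = -1*(3) + 3*(10) = 27; iterating: f(2)=27, f(3)=-18, f(4)=99, f(5)=-153, f(6)=450, f(7)=-909, f(8)=2259, f(9)=-4986, f(10)=11763, f(11)=-26721, f(12)=62010, f(13)=-142173, f(14)=328203, f(15)=-754722, f(16)=1739331, f(17)=-4003497; answer -4003497
Stage 2: B1 = -4003497; d = -15; cross terms: (4*-28 - 10*-20)=88, (10*12 - -15*-28)=-300, (-15*-20 - 4*12)=252; twice the area = |40| = 40; area = 20; answer 20
Stage 3: B2 = 20; threaded value p + q = 21; c = 5449; 5449 is prime, so its only divisors are 1 and 5449; count = 2; answer 2
Stage 4: B3 = 2; r = -25; cross terms: (-8*-21 - 4*-25)=268, (4*-40 - 15*-21)=155, (15*-34 - 23*-40)=410, (23*17 - 26*-34)=1275, (26*-18 - -31*17)=59, (-31*-25 - -8*-18)=631; twice the area = |2798| = 2798; area = 1399; boundary points = 4 + 1 + 2 + 3 + 1 + 1 = 12; strictly interior points = area - boundary/2 + 1 = 1394; answer 1394

1394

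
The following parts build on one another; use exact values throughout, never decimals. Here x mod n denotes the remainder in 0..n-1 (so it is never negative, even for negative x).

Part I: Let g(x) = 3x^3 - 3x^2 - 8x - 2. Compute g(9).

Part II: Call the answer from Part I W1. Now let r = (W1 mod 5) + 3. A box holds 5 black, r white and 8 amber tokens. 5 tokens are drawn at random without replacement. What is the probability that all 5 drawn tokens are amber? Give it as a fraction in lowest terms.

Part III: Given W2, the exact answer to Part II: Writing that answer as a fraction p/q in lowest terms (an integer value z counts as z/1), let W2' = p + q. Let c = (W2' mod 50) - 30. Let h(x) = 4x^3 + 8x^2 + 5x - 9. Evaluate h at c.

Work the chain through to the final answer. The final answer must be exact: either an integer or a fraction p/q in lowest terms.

-10

Part I: 3*(9)^3 - 3*(9)^2 - 8*(9)^1 - 2 = (2187) + (-243) + (-72) + (-2) = 1870; answer 1870
Part II: W1 = 1870; r = 3; total draws C(16,5) = 4368; favorable C(8,5) = 56; P = 1/78; answer 1/78
Part III: W2 = 1/78; threaded value p + q = 79; c = -1; 4*(-1)^3 + 8*(-1)^2 + 5*(-1)^1 - 9 = (-4) + (8) + (-5) + (-9) = -10; answer -10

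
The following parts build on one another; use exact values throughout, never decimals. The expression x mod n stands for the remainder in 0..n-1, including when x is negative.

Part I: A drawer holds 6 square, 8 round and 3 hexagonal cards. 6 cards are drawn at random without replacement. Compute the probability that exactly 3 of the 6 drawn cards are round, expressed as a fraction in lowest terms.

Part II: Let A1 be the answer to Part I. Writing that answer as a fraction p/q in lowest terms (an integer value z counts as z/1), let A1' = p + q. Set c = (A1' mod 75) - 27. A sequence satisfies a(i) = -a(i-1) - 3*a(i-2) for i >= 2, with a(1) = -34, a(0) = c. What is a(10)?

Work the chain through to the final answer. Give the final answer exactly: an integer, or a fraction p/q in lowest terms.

-3830

Part I: total draws C(17,6) = 12376; favorable C(8,3)*C(9,3) = 4704; P = 84/221; answer 84/221
Part II: A1 = 84/221; threaded value p + q = 305; c = -22; a(2) = -1*(-34) - 3*(-22) = 100; iterating: a(2)=100, a(3)=2, a(4)=-302, a(5)=296, a(6)=610, a(7)=-1498, a(8)=-332, a(9)=4826, a(10)=-3830; answer -3830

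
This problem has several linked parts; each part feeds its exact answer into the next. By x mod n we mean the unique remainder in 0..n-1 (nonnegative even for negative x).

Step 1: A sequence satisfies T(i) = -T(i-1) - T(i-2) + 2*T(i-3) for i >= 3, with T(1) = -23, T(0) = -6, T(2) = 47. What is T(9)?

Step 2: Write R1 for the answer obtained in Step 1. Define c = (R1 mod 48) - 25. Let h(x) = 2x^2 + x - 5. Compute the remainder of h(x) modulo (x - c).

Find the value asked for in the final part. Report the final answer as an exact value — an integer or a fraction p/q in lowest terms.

Step 1: T(3) = -1*(47) - 1*(-23) + 2*(-6) = -36; iterating: T(3)=-36, T(4)=-57, T(5)=187, T(6)=-202, T(7)=-99, T(8)=675, T(9)=-980; answer -980
Step 2: R1 = -980; c = 3; remainder = value at the root: 2*(3)^2 + 1*(3)^1 - 5 = (18) + (3) + (-5) = 16; answer 16

16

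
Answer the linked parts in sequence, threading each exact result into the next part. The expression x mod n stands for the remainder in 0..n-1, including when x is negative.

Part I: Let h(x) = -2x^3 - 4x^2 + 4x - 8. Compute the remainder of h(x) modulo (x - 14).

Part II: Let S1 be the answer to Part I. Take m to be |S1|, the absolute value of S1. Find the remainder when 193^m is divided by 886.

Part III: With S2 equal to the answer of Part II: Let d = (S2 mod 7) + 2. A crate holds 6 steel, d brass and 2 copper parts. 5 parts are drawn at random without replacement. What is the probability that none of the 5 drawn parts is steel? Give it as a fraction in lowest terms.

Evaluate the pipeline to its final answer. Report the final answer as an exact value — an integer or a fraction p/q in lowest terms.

Part I: remainder = value at the root: -2*(14)^3 - 4*(14)^2 + 4*(14)^1 - 8 = (-5488) + (-784) + (56) + (-8) = -6224; answer -6224
Part II: S1 = -6224; m = 6224; squarings mod 886: 193^1=193, 193^2=37, 193^4=483, 193^8=271, 193^16=789, 193^32=549, 193^64=161, 193^128=227, 193^256=141, 193^512=389, 193^1024=701, 193^2048=557, 193^4096=149; 193^6224 = 193^16 * 193^64 * 193^2048 * 193^4096 = 253 (mod 886); answer 253
Part III: S2 = 253; d = 3; total draws C(11,5) = 462; favorable C(5,5) = 1; P = 1/462; answer 1/462

1/462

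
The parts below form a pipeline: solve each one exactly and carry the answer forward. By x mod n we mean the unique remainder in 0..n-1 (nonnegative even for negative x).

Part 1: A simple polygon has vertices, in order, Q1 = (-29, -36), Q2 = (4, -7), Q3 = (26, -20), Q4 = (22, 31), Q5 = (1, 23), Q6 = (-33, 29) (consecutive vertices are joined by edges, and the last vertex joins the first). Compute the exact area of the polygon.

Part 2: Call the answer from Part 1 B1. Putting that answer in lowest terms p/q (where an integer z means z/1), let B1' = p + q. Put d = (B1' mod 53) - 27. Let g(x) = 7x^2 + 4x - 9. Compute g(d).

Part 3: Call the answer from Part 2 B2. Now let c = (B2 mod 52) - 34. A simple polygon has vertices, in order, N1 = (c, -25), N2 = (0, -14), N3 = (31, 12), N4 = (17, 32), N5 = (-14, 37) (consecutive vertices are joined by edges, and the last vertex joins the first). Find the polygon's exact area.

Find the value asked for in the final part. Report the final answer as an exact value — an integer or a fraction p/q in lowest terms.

Part 1: cross terms: (-29*-7 - 4*-36)=347, (4*-20 - 26*-7)=102, (26*31 - 22*-20)=1246, (22*23 - 1*31)=475, (1*29 - -33*23)=788, (-33*-36 - -29*29)=2029; twice the area = |4987| = 4987; area = 4987/2; answer 4987/2
Part 2: B1 = 4987/2; threaded value p + q = 4989; d = -20; 7*(-20)^2 + 4*(-20)^1 - 9 = (2800) + (-80) + (-9) = 2711; answer 2711
Part 3: B2 = 2711; c = -27; cross terms: (-27*-14 - 0*-25)=378, (0*12 - 31*-14)=434, (31*32 - 17*12)=788, (17*37 - -14*32)=1077, (-14*-25 - -27*37)=1349; twice the area = |4026| = 4026; area = 2013; answer 2013

2013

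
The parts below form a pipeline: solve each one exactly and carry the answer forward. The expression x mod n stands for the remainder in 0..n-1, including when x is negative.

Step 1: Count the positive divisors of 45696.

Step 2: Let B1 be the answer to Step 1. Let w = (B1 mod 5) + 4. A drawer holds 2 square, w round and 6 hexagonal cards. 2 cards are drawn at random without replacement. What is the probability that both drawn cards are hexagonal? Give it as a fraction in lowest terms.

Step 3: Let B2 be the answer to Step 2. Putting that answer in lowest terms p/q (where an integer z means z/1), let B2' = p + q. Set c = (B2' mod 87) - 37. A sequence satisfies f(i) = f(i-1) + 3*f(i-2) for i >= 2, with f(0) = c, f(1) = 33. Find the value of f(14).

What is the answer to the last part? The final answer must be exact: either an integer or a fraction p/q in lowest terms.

-114819

Step 1: 45696 = 2^7 * 3 * 7 * 17; number of divisors = (7+1) * (1+1) * (1+1) * (1+1) = 64; answer 64
Step 2: B1 = 64; w = 8; total draws C(16,2) = 120; favorable C(6,2) = 15; P = 1/8; answer 1/8
Step 3: B2 = 1/8; threaded value p + q = 9; c = -28; f(2) = 1*(33) + 3*(-28) = -51; iterating: f(2)=-51, f(3)=48, f(4)=-105, f(5)=39, f(6)=-276, f(7)=-159, f(8)=-987, f(9)=-1464, f(10)=-4425, f(11)=-8817, f(12)=-22092, f(13)=-48543, f(14)=-114819; answer -114819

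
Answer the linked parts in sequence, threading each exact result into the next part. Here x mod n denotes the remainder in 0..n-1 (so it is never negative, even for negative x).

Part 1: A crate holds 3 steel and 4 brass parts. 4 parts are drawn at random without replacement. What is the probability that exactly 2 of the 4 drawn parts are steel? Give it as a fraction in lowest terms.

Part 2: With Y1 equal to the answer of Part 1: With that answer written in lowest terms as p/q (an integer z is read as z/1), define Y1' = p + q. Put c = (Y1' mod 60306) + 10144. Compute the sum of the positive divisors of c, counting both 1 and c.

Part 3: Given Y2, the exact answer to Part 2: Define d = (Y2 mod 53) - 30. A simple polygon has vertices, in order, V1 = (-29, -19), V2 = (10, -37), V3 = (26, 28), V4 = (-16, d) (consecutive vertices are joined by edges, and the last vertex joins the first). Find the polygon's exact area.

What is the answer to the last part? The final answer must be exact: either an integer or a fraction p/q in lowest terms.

1937/2

Part 1: total draws C(7,4) = 35; favorable C(3,2)*C(4,2) = 18; P = 18/35; answer 18/35
Part 2: Y1 = 18/35; threaded value p + q = 53; c = 10197; 10197 = 3^2 * 11 * 103; sigma = (1 + 3 + 9) * (1 + 11) * (1 + 103) = 13 * 12 * 104 = 16224; answer 16224
Part 3: Y2 = 16224; d = -24; cross terms: (-29*-37 - 10*-19)=1263, (10*28 - 26*-37)=1242, (26*-24 - -16*28)=-176, (-16*-19 - -29*-24)=-392; twice the area = |1937| = 1937; area = 1937/2; answer 1937/2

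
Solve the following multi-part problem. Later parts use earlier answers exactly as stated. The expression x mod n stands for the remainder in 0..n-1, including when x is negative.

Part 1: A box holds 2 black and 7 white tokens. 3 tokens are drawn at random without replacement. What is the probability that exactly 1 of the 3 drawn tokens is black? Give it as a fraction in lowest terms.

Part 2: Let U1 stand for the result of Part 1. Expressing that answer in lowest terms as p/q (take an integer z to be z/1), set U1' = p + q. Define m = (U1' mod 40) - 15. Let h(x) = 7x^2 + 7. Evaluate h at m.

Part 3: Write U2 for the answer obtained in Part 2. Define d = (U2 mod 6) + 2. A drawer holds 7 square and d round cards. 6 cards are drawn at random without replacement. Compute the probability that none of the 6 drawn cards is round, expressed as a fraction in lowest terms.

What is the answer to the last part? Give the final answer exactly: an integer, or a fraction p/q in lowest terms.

1/30

Part 1: total draws C(9,3) = 84; favorable C(2,1)*C(7,2) = 42; P = 1/2; answer 1/2
Part 2: U1 = 1/2; threaded value p + q = 3; m = -12; 7*(-12)^2 + 7 = (1008) + (7) = 1015; answer 1015
Part 3: U2 = 1015; d = 3; total draws C(10,6) = 210; favorable C(7,6) = 7; P = 1/30; answer 1/30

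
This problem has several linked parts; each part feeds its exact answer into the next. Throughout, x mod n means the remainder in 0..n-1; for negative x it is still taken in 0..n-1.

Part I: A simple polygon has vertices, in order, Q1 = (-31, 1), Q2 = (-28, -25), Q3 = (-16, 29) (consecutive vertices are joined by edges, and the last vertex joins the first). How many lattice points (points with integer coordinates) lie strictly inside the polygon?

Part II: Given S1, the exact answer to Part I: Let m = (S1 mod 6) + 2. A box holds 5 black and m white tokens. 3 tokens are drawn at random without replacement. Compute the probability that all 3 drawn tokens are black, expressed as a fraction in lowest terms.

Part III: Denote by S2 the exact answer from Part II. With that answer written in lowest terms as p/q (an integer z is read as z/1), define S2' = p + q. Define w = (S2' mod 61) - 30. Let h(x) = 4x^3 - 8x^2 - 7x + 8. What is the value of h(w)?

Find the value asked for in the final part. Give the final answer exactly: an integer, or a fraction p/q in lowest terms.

Part I: cross terms: (-31*-25 - -28*1)=803, (-28*29 - -16*-25)=-1212, (-16*1 - -31*29)=883; twice the area = |474| = 474; area = 237; boundary points = 1 + 6 + 1 = 8; strictly interior points = area - boundary/2 + 1 = 234; answer 234
Part II: S1 = 234; m = 2; total draws C(7,3) = 35; favorable C(5,3) = 10; P = 2/7; answer 2/7
Part III: S2 = 2/7; threaded value p + q = 9; w = -21; 4*(-21)^3 - 8*(-21)^2 - 7*(-21)^1 + 8 = (-37044) + (-3528) + (147) + (8) = -40417; answer -40417

-40417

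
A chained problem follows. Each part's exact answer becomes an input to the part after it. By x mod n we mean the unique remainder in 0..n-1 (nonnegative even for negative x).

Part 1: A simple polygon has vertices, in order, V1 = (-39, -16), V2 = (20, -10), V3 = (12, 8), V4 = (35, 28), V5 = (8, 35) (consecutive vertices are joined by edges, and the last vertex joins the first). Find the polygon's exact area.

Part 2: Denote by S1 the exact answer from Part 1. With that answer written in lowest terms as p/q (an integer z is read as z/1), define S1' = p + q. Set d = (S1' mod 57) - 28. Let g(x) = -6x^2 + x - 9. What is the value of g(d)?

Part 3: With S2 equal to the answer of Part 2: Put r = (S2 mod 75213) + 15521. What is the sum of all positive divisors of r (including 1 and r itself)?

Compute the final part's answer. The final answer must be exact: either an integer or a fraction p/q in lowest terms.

237120

Part 1: cross terms: (-39*-10 - 20*-16)=710, (20*8 - 12*-10)=280, (12*28 - 35*8)=56, (35*35 - 8*28)=1001, (8*-16 - -39*35)=1237; twice the area = |3284| = 3284; area = 1642; answer 1642
Part 2: S1 = 1642; threaded value p + q = 1643; d = 19; -6*(19)^2 + 1*(19)^1 - 9 = (-2166) + (19) + (-9) = -2156; answer -2156
Part 3: S2 = -2156; r = 88578; 88578 = 2 * 3^2 * 7 * 19 * 37; sigma = (1 + 2) * (1 + 3 + 9) * (1 + 7) * (1 + 19) * (1 + 37) = 3 * 13 * 8 * 20 * 38 = 237120; answer 237120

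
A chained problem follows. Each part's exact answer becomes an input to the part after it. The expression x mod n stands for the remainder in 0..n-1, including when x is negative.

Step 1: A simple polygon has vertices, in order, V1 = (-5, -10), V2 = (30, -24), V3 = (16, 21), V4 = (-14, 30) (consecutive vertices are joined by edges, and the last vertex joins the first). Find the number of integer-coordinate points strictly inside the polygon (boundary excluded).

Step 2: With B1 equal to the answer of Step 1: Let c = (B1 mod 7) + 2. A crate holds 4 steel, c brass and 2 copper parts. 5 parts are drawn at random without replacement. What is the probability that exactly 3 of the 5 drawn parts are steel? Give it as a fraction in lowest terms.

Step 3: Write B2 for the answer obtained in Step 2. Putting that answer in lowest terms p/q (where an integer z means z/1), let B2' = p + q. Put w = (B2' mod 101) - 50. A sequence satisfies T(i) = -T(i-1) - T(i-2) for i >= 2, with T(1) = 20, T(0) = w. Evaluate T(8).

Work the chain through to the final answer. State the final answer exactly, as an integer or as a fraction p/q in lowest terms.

Step 1: cross terms: (-5*-24 - 30*-10)=420, (30*21 - 16*-24)=1014, (16*30 - -14*21)=774, (-14*-10 - -5*30)=290; twice the area = |2498| = 2498; area = 1249; boundary points = 7 + 1 + 3 + 1 = 12; strictly interior points = area - boundary/2 + 1 = 1244; answer 1244
Step 2: B1 = 1244; c = 7; total draws C(13,5) = 1287; favorable C(4,3)*C(9,2) = 144; P = 16/143; answer 16/143
Step 3: B2 = 16/143; threaded value p + q = 159; w = 8; T(2) = -1*(20) - 1*(8) = -28; iterating: T(2)=-28, T(3)=8, T(4)=20, T(5)=-28, T(6)=8, T(7)=20, T(8)=-28; answer -28

-28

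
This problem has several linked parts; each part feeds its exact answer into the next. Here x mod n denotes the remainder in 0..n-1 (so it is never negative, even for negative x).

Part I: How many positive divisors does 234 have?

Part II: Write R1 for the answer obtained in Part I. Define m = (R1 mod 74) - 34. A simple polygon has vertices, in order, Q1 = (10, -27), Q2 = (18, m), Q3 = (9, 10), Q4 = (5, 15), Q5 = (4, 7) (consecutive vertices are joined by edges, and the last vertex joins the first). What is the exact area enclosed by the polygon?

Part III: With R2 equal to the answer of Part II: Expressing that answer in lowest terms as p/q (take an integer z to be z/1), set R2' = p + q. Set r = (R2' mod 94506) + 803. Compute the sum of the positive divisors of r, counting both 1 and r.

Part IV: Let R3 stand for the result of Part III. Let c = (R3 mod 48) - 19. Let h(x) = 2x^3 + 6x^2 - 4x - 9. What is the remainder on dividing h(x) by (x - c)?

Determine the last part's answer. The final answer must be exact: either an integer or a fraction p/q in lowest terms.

371

Part I: 234 = 2 * 3^2 * 13; number of divisors = (1+1) * (2+1) * (1+1) = 12; answer 12
Part II: R1 = 12; m = -22; cross terms: (10*-22 - 18*-27)=266, (18*10 - 9*-22)=378, (9*15 - 5*10)=85, (5*7 - 4*15)=-25, (4*-27 - 10*7)=-178; twice the area = |526| = 526; area = 263; answer 263
Part III: R2 = 263; threaded value p + q = 264; r = 1067; 1067 = 11 * 97; sigma = (1 + 11) * (1 + 97) = 12 * 98 = 1176; answer 1176
Part IV: R3 = 1176; c = 5; remainder = value at the root: 2*(5)^3 + 6*(5)^2 - 4*(5)^1 - 9 = (250) + (150) + (-20) + (-9) = 371; answer 371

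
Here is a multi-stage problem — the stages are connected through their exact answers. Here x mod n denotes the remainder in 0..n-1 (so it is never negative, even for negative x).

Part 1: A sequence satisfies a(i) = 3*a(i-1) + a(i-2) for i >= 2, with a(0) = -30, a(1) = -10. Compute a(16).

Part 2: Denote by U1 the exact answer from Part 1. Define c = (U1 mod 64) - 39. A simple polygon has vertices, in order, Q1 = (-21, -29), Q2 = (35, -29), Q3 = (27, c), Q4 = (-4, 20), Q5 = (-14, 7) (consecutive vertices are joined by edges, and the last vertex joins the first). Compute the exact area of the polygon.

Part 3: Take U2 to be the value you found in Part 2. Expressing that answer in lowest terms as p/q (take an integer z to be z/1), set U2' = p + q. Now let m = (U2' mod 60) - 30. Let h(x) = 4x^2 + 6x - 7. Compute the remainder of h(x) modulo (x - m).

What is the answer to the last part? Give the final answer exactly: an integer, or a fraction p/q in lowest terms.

1971

Part 1: a(2) = 3*(-10) + 1*(-30) = -60; iterating: a(2)=-60, a(3)=-190, a(4)=-630, a(5)=-2080, a(6)=-6870, a(7)=-22690, a(8)=-74940, a(9)=-247510, a(10)=-817470, a(11)=-2699920, a(12)=-8917230, a(13)=-29451610, a(14)=-97272060, a(15)=-321267790, a(16)=-1061075430; answer -1061075430
Part 2: U1 = -1061075430; c = -13; cross terms: (-21*-29 - 35*-29)=1624, (35*-13 - 27*-29)=328, (27*20 - -4*-13)=488, (-4*7 - -14*20)=252, (-14*-29 - -21*7)=553; twice the area = |3245| = 3245; area = 3245/2; answer 3245/2
Part 3: U2 = 3245/2; threaded value p + q = 3247; m = -23; remainder = value at the root: 4*(-23)^2 + 6*(-23)^1 - 7 = (2116) + (-138) + (-7) = 1971; answer 1971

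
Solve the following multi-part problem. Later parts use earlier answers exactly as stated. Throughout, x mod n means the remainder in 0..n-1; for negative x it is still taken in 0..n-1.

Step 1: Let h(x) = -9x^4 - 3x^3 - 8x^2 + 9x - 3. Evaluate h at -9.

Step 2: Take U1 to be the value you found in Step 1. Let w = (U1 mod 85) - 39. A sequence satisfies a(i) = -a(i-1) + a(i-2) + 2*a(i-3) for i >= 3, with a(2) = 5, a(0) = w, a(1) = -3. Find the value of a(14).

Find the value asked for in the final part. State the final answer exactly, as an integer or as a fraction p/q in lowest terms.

Step 1: -9*(-9)^4 - 3*(-9)^3 - 8*(-9)^2 + 9*(-9)^1 - 3 = (-59049) + (2187) + (-648) + (-81) + (-3) = -57594; answer -57594
Step 2: U1 = -57594; w = -3; a(3) = -1*(5) + 1*(-3) + 2*(-3) = -14; iterating: a(3)=-14, a(4)=13, a(5)=-17, a(6)=2, a(7)=7, a(8)=-39, a(9)=50, a(10)=-75, a(11)=47, a(12)=-22, a(13)=-81, a(14)=153; answer 153

153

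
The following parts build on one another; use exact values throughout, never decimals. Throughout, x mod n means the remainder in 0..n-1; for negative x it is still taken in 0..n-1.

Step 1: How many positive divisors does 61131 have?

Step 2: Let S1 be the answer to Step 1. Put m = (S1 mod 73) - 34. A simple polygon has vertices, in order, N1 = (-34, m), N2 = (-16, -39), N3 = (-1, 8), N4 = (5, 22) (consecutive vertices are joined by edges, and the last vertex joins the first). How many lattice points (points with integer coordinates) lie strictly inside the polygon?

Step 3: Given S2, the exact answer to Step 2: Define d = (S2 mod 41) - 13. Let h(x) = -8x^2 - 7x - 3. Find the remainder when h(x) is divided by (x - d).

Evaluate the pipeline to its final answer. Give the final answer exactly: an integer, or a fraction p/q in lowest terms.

-3678

Step 1: 61131 = 3 * 7 * 41 * 71; number of divisors = (1+1) * (1+1) * (1+1) * (1+1) = 16; answer 16
Step 2: S1 = 16; m = -18; cross terms: (-34*-39 - -16*-18)=1038, (-16*8 - -1*-39)=-167, (-1*22 - 5*8)=-62, (5*-18 - -34*22)=658; twice the area = |1467| = 1467; area = 1467/2; boundary points = 3 + 1 + 2 + 1 = 7; strictly interior points = area - boundary/2 + 1 = 731; answer 731
Step 3: S2 = 731; d = 21; remainder = value at the root: -8*(21)^2 - 7*(21)^1 - 3 = (-3528) + (-147) + (-3) = -3678; answer -3678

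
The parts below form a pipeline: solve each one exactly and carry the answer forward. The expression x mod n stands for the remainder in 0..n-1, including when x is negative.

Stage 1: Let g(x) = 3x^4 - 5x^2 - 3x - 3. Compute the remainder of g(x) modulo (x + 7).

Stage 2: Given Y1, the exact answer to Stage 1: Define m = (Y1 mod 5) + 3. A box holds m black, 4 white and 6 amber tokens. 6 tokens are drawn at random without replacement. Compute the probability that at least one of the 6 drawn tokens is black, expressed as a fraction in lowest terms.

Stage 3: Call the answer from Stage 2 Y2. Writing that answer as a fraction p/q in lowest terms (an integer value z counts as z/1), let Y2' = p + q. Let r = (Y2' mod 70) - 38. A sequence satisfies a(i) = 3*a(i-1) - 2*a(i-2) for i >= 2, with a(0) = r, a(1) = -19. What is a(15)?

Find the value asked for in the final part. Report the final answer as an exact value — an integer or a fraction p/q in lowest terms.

Stage 1: remainder = value at the root: 3*(-7)^4 - 5*(-7)^2 - 3*(-7)^1 - 3 = (7203) + (-245) + (21) + (-3) = 6976; answer 6976
Stage 2: Y1 = 6976; m = 4; total draws C(14,6) = 3003; complement C(10,6) = 210; favorable 3003 - 210 = 2793; P = 133/143; answer 133/143
Stage 3: Y2 = 133/143; threaded value p + q = 276; r = 28; a(2) = 3*(-19) - 2*(28) = -113; iterating: a(2)=-113, a(3)=-301, a(4)=-677, a(5)=-1429, a(6)=-2933, a(7)=-5941, a(8)=-11957, a(9)=-23989, a(10)=-48053, a(11)=-96181, a(12)=-192437, a(13)=-384949, a(14)=-769973, a(15)=-1540021; answer -1540021

-1540021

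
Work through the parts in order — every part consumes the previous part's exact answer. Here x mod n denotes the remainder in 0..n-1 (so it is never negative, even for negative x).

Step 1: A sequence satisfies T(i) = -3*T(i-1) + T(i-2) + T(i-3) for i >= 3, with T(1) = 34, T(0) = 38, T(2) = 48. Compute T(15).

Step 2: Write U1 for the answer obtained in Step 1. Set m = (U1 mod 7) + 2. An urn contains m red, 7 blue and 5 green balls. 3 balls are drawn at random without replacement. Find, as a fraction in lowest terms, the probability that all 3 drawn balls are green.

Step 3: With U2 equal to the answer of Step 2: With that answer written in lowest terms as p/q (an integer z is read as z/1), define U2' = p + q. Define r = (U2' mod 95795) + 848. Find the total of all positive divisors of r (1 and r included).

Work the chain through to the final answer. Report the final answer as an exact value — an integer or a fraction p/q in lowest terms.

1372

Step 1: T(3) = -3*(48) + 1*(34) + 1*(38) = -72; iterating: T(3)=-72, T(4)=298, T(5)=-918, T(6)=2980, T(7)=-9560, T(8)=30742, T(9)=-98806, T(10)=317600, T(11)=-1020864, T(12)=3281386, T(13)=-10547422, T(14)=33902788, T(15)=-108974400; answer -108974400
Step 2: U1 = -108974400; m = 6; total draws C(18,3) = 816; favorable C(5,3) = 10; P = 5/408; answer 5/408
Step 3: U2 = 5/408; threaded value p + q = 413; r = 1261; 1261 = 13 * 97; sigma = (1 + 13) * (1 + 97) = 14 * 98 = 1372; answer 1372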